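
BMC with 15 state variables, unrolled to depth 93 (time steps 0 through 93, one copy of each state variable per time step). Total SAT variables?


BMC unrolls to depth k, creating one copy of each state var for steps 0..k.
Step count = 93 + 1 = 94 (steps 0 through 93)
Vars per step = 15
Total = 15 * 94 = 1410

1410


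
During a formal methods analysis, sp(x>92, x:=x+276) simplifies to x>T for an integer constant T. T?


Formula: sp(P, x:=E) = exists old_x. (x = E[old_x/x]) AND P[old_x/x] (old_x is the value of x before the assignment; eliminate old_x by solving x = E[old_x/x] for old_x)
Step 1: Precondition P: x>92, i.e. old_x > 92
Step 2: Assignment gives x = old_x + 276, so old_x = x - 276
Step 3: Substitute into P: x - 276 > 92
Step 4: Simplify: x > 92+276 = 368

368


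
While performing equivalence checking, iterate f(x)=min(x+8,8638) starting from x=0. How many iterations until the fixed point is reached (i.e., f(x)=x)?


Step 1: x=0, cap=8638, increment=8
Step 2: x grows by 8 each step until capped at 8638; fixed point is x=8638
Step 3: iterations = ceil(8638/8) = 1080

1080


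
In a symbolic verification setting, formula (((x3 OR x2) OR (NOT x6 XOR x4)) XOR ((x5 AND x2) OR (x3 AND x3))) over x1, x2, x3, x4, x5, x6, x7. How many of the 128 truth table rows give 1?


Formula: (((x3 OR x2) OR (NOT x6 XOR x4)) XOR ((x5 AND x2) OR (x3 AND x3))) over 7 vars (128 rows)
Evaluate each row (x1, x2, x3, x4, x5, x6, x7 as bits, MSB first):
  row 0 [0000000]: (((0 OR 0) OR (NOT 0 XOR 0)) XOR ((0 AND 0) OR (0 AND 0))) -> 1
  row 1 [0000001]: (((0 OR 0) OR (NOT 0 XOR 0)) XOR ((0 AND 0) OR (0 AND 0))) -> 1
  row 2 [0000010]: (((0 OR 0) OR (NOT 1 XOR 0)) XOR ((0 AND 0) OR (0 AND 0))) -> 0
  row 3 [0000011]: (((0 OR 0) OR (NOT 1 XOR 0)) XOR ((0 AND 0) OR (0 AND 0))) -> 0
  row 4 [0000100]: (((0 OR 0) OR (NOT 0 XOR 0)) XOR ((1 AND 0) OR (0 AND 0))) -> 1
  (every remaining row is evaluated the same way; all 128 results are listed next)
Full result column, 8 rows per line (x1,x2,x3,x4 fixed per line; x5,x6,x7 runs 000..111 left to right):
  rows 0-7 [x1,x2,x3,x4=0000]: 11001100  (ones: 4)
  rows 8-15 [x1,x2,x3,x4=0001]: 00110011  (ones: 4)
  rows 16-23 [x1,x2,x3,x4=0010]: 00000000  (ones: 0)
  rows 24-31 [x1,x2,x3,x4=0011]: 00000000  (ones: 0)
  rows 32-39 [x1,x2,x3,x4=0100]: 11110000  (ones: 4)
  rows 40-47 [x1,x2,x3,x4=0101]: 11110000  (ones: 4)
  rows 48-55 [x1,x2,x3,x4=0110]: 00000000  (ones: 0)
  rows 56-63 [x1,x2,x3,x4=0111]: 00000000  (ones: 0)
  rows 64-71 [x1,x2,x3,x4=1000]: 11001100  (ones: 4)
  rows 72-79 [x1,x2,x3,x4=1001]: 00110011  (ones: 4)
  rows 80-87 [x1,x2,x3,x4=1010]: 00000000  (ones: 0)
  rows 88-95 [x1,x2,x3,x4=1011]: 00000000  (ones: 0)
  rows 96-103 [x1,x2,x3,x4=1100]: 11110000  (ones: 4)
  rows 104-111 [x1,x2,x3,x4=1101]: 11110000  (ones: 4)
  rows 112-119 [x1,x2,x3,x4=1110]: 00000000  (ones: 0)
  rows 120-127 [x1,x2,x3,x4=1111]: 00000000  (ones: 0)
Count of 1-rows = 4+4+0+0+4+4+0+0+4+4+0+0+4+4+0+0 = 32

32


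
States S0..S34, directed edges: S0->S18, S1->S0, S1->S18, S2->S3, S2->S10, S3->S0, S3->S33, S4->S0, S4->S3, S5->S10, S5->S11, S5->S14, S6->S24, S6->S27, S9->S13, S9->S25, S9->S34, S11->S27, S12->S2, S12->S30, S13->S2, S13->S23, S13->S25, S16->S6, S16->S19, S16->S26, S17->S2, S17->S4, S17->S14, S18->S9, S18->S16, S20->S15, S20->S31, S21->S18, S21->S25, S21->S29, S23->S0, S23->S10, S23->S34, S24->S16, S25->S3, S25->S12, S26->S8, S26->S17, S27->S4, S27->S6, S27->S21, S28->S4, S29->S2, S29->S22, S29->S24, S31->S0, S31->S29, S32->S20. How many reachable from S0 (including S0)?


BFS from S0:
  layer 0: {S0}
  layer 1: {S18}
  layer 2: {S9, S16}
  layer 3: {S6, S13, S19, S25, S26, S34}
  layer 4: {S2, S3, S8, S12, S17, S23, S24, S27}
  layer 5: {S4, S10, S14, S21, S30, S33}
  layer 6: {S29}
  layer 7: {S22}
Reachable set: {S0, S2, S3, S4, S6, S8, S9, S10, S12, S13, S14, S16, S17, S18, S19, S21, S22, S23, S24, S25, S26, S27, S29, S30, S33, S34}
Count = 26

26


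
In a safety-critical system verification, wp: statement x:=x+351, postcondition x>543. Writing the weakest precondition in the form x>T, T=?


Formula: wp(x:=E, P) = P[E/x] (substitute E for x in postcondition)
Step 1: Postcondition: x>543
Step 2: Substitute x+351 for x: x+351>543
Step 3: Solve for x: x > 543-351 = 192

192


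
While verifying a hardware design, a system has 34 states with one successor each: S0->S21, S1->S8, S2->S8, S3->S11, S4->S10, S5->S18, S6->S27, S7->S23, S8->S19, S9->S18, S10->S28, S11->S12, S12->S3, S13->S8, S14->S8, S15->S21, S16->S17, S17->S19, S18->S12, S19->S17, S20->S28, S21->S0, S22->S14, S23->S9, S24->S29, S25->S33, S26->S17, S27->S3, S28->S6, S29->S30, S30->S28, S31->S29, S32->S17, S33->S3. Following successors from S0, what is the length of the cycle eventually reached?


Trace from S0 until a state repeats:
  S0 -> S21 -> S0
S0 first seen at step 0, revisited at step 2.
Cycle length = 2 - 0 = 2

2


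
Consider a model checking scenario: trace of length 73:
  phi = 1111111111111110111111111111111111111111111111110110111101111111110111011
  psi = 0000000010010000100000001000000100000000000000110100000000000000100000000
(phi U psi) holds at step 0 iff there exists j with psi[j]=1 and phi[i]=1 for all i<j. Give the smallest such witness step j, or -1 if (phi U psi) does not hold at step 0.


(phi U psi) at 0: need smallest j with psi[j]=1 and phi[i]=1 for all i in [0,j).
Scan from step 0:
  step 0: phi=1, psi=0 -> continue
  step 1: phi=1, psi=0 -> continue
  step 2: phi=1, psi=0 -> continue
  step 3: phi=1, psi=0 -> continue
  step 8: psi=1 and phi held for [0,8) -> witness found
Witness step = 8

8


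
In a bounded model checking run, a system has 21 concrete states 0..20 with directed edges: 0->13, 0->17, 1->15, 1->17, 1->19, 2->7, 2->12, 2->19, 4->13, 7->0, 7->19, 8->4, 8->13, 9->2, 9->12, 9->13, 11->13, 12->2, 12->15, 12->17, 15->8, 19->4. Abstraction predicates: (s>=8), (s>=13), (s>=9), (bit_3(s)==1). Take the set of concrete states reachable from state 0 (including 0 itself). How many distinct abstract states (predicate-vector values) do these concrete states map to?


BFS from 0:
Concrete reachable: {0, 13, 17}
Abstract via predicates (s>=8), (s>=13), (s>=9), (bit_3(s)==1):
  (0,0,0,0) <- {0}
  (1,1,1,0) <- {17}
  (1,1,1,1) <- {13}
Distinct abstract states = 3

3


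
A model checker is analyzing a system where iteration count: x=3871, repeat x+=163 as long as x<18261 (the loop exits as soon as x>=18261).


Step 1: x goes from 3871 toward 18261 by 163; the body runs while x<18261, so iterations = ceil((bound-start)/step)
Step 2: Distance=14390
Step 3: ceil(14390/163)=89

89


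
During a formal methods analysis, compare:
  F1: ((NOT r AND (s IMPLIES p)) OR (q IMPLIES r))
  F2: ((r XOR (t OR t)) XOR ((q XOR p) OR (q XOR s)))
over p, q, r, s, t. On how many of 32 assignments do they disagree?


F1 = ((NOT r AND (s IMPLIES p)) OR (q IMPLIES r))
F2 = ((r XOR (t OR t)) XOR ((q XOR p) OR (q XOR s)))
Evaluate both on each of 32 rows (bits = p,q,r,s,t):
  row 0 [00000]: F1=1 F2=0 (differ) -> 1
  row 1 [00001]: F1=1 F2=1 -> 0
  row 2 [00010]: F1=1 F2=1 -> 0
  row 3 [00011]: F1=1 F2=0 (differ) -> 1
  row 4 [00100]: F1=1 F2=1 -> 0
  row 5 [00101]: F1=1 F2=0 (differ) -> 1
  row 6 [00110]: F1=1 F2=0 (differ) -> 1
  row 7 [00111]: F1=1 F2=1 -> 0
  row 8 [01000]: F1=1 F2=1 -> 0
  row 9 [01001]: F1=1 F2=0 (differ) -> 1
  row 10 [01010]: F1=0 F2=1 (differ) -> 1
  row 11 [01011]: F1=0 F2=0 -> 0
  row 12 [01100]: F1=1 F2=0 (differ) -> 1
  row 13 [01101]: F1=1 F2=1 -> 0
  row 14 [01110]: F1=1 F2=0 (differ) -> 1
  row 15 [01111]: F1=1 F2=1 -> 0
  row 16 [10000]: F1=1 F2=1 -> 0
  row 17 [10001]: F1=1 F2=0 (differ) -> 1
  row 18 [10010]: F1=1 F2=1 -> 0
  row 19 [10011]: F1=1 F2=0 (differ) -> 1
  row 20 [10100]: F1=1 F2=0 (differ) -> 1
  row 21 [10101]: F1=1 F2=1 -> 0
  row 22 [10110]: F1=1 F2=0 (differ) -> 1
  row 23 [10111]: F1=1 F2=1 -> 0
  row 24 [11000]: F1=1 F2=1 -> 0
  row 25 [11001]: F1=1 F2=0 (differ) -> 1
  row 26 [11010]: F1=1 F2=0 (differ) -> 1
  row 27 [11011]: F1=1 F2=1 -> 0
  row 28 [11100]: F1=1 F2=0 (differ) -> 1
  row 29 [11101]: F1=1 F2=1 -> 0
  row 30 [11110]: F1=1 F2=1 -> 0
  row 31 [11111]: F1=1 F2=0 (differ) -> 1
Full result column, 8 rows per line (p,q fixed per line; r,s,t runs 000..111 left to right):
  rows 0-7 [p,q=00]: 10010110  (ones: 4)
  rows 8-15 [p,q=01]: 01101010  (ones: 4)
  rows 16-23 [p,q=10]: 01011010  (ones: 4)
  rows 24-31 [p,q=11]: 01101001  (ones: 4)
Disagreements = 4+4+4+4 = 16

16


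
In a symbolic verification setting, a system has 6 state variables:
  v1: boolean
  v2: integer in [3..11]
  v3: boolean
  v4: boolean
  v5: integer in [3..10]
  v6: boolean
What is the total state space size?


State space = product of domain sizes of all variables.
Domain sizes:
  v1 (boolean): 2
  v2 (integer in [3..11]): 9
  v3 (boolean): 2
  v4 (boolean): 2
  v5 (integer in [3..10]): 8
  v6 (boolean): 2
Product = 2 * 9 * 2 * 2 * 8 * 2 = 1152

1152


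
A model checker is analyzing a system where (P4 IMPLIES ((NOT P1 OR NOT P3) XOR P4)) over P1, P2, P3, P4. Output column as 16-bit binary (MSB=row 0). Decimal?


Formula: (P4 IMPLIES ((NOT P1 OR NOT P3) XOR P4)) over P1, P2, P3, P4 (16 rows)
Evaluate each row (bits = P1,P2,P3,P4, MSB first):
  row 0 [0000]: (0 IMPLIES ((NOT 0 OR NOT 0) XOR 0)) -> 1
  row 1 [0001]: (1 IMPLIES ((NOT 0 OR NOT 0) XOR 1)) -> 0
  row 2 [0010]: (0 IMPLIES ((NOT 0 OR NOT 1) XOR 0)) -> 1
  row 3 [0011]: (1 IMPLIES ((NOT 0 OR NOT 1) XOR 1)) -> 0
  row 4 [0100]: (0 IMPLIES ((NOT 0 OR NOT 0) XOR 0)) -> 1
  row 5 [0101]: (1 IMPLIES ((NOT 0 OR NOT 0) XOR 1)) -> 0
  row 6 [0110]: (0 IMPLIES ((NOT 0 OR NOT 1) XOR 0)) -> 1
  row 7 [0111]: (1 IMPLIES ((NOT 0 OR NOT 1) XOR 1)) -> 0
  row 8 [1000]: (0 IMPLIES ((NOT 1 OR NOT 0) XOR 0)) -> 1
  row 9 [1001]: (1 IMPLIES ((NOT 1 OR NOT 0) XOR 1)) -> 0
  row 10 [1010]: (0 IMPLIES ((NOT 1 OR NOT 1) XOR 0)) -> 1
  row 11 [1011]: (1 IMPLIES ((NOT 1 OR NOT 1) XOR 1)) -> 1
  row 12 [1100]: (0 IMPLIES ((NOT 1 OR NOT 0) XOR 0)) -> 1
  row 13 [1101]: (1 IMPLIES ((NOT 1 OR NOT 0) XOR 1)) -> 0
  row 14 [1110]: (0 IMPLIES ((NOT 1 OR NOT 1) XOR 0)) -> 1
  row 15 [1111]: (1 IMPLIES ((NOT 1 OR NOT 1) XOR 1)) -> 1
Full result column, 4 rows per line (P1,P2 fixed per line; P3,P4 runs 00..11 left to right):
  rows 0-3 [P1,P2=00]: 1010  = hex A
  rows 4-7 [P1,P2=01]: 1010  = hex A
  rows 8-11 [P1,P2=10]: 1011  = hex B
  rows 12-15 [P1,P2=11]: 1011  = hex B
Output column (row 0 .. row 15) = 1010101010111011
Output column grouped in 4s = 1010 1010 1011 1011 = 0xAABB
Convert to decimal digit by digit (value = value*16 + digit):
  A -> 10
  10*16 + 10 (A) = 170
  170*16 + 11 (B) = 2731
  2731*16 + 11 (B) = 43707
Decimal = 43707

43707


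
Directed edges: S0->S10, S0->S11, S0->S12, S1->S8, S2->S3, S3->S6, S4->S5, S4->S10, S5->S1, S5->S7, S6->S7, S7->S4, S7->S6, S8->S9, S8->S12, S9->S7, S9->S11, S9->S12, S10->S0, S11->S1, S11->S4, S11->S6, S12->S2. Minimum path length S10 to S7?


BFS layer-by-layer from S10:
  dist 0: {S10}
  dist 1: {S0}
  dist 2: {S11, S12}
  dist 3: {S1, S2, S4, S6}
  dist 4: {S3, S5, S7, S8}
  -> S7 reached at distance 4
Shortest path length = 4

4


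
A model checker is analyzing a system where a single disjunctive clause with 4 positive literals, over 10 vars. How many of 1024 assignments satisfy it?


Step 1: Total=2^10=1024
Step 2: Unsat when all 4 false: 2^6=64
Step 3: Sat=1024-64=960

960


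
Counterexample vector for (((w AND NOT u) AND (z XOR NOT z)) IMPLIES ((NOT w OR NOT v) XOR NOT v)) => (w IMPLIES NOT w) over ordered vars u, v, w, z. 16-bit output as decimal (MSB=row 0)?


F1 = (((w AND NOT u) AND (z XOR NOT z)) IMPLIES ((NOT w OR NOT v) XOR NOT v))
F2 = (w IMPLIES NOT w)
Counterexample to F1=>F2 is where F1=1 and F2=0.
Evaluate each row (bits = u,v,w,z, MSB first):
  row 0 [0000]: F1=1 F2=1 -> F1&~F2 -> 0
  row 1 [0001]: F1=1 F2=1 -> F1&~F2 -> 0
  row 2 [0010]: F1=0 F2=0 -> F1&~F2 -> 0
  row 3 [0011]: F1=0 F2=0 -> F1&~F2 -> 0
  row 4 [0100]: F1=1 F2=1 -> F1&~F2 -> 0
  row 5 [0101]: F1=1 F2=1 -> F1&~F2 -> 0
  row 6 [0110]: F1=0 F2=0 -> F1&~F2 -> 0
  row 7 [0111]: F1=0 F2=0 -> F1&~F2 -> 0
  row 8 [1000]: F1=1 F2=1 -> F1&~F2 -> 0
  row 9 [1001]: F1=1 F2=1 -> F1&~F2 -> 0
  row 10 [1010]: F1=1 F2=0 -> F1&~F2 -> 1
  row 11 [1011]: F1=1 F2=0 -> F1&~F2 -> 1
  row 12 [1100]: F1=1 F2=1 -> F1&~F2 -> 0
  row 13 [1101]: F1=1 F2=1 -> F1&~F2 -> 0
  row 14 [1110]: F1=1 F2=0 -> F1&~F2 -> 1
  row 15 [1111]: F1=1 F2=0 -> F1&~F2 -> 1
Full result column, 4 rows per line (u,v fixed per line; w,z runs 00..11 left to right):
  rows 0-3 [u,v=00]: 0000  = hex 0
  rows 4-7 [u,v=01]: 0000  = hex 0
  rows 8-11 [u,v=10]: 0011  = hex 3
  rows 12-15 [u,v=11]: 0011  = hex 3
Counterexample vector (row 0 .. row 15) = 0000000000110011
Output column grouped in 4s = 0000 0000 0011 0011 = 0x0033
Convert to decimal digit by digit (value = value*16 + digit):
  0 -> 0
  0*16 + 0 = 0
  0*16 + 3 = 3
  3*16 + 3 = 51
Decimal = 51

51


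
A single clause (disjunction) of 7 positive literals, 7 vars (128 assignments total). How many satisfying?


Step 1: Total=2^7=128
Step 2: Unsat when all 7 false: 2^0=1
Step 3: Sat=128-1=127

127


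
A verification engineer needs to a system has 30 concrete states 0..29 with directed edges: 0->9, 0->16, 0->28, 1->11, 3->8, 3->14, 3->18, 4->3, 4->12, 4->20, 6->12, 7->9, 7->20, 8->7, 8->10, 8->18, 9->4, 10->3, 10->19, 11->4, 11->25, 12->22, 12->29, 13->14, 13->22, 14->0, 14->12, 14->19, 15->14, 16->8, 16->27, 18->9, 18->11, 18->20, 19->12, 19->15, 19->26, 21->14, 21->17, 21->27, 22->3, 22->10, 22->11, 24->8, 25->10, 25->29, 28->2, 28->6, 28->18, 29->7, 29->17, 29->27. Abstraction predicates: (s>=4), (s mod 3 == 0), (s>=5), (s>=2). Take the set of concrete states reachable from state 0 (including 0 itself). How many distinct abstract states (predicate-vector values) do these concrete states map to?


BFS from 0:
Concrete reachable: {0, 2, 3, 4, 6, 7, 8, 9, 10, 11, 12, 14, 15, 16, 17, 18, 19, 20, 22, 25, 26, 27, 28, 29}
Abstract via predicates (s>=4), (s mod 3 == 0), (s>=5), (s>=2):
  (0,0,0,1) <- {2}
  (0,1,0,0) <- {0}
  (0,1,0,1) <- {3}
  (1,0,0,1) <- {4}
  (1,0,1,1) <- {7, 8, 10, 11, 14, 16, 17, 19, 20, 22, 25, 26, 28, 29}
  (1,1,1,1) <- {6, 9, 12, 15, 18, 27}
Distinct abstract states = 6

6


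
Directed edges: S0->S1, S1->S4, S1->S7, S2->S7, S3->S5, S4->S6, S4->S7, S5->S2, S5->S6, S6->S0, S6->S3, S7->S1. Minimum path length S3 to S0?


BFS layer-by-layer from S3:
  dist 0: {S3}
  dist 1: {S5}
  dist 2: {S2, S6}
  dist 3: {S0, S7}
  -> S0 reached at distance 3
Shortest path length = 3

3


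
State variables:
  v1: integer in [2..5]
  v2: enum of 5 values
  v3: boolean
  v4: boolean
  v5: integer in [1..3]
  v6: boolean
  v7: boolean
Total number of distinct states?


State space = product of domain sizes of all variables.
Domain sizes:
  v1 (integer in [2..5]): 4
  v2 (enum of 5 values): 5
  v3 (boolean): 2
  v4 (boolean): 2
  v5 (integer in [1..3]): 3
  v6 (boolean): 2
  v7 (boolean): 2
Product = 4 * 5 * 2 * 2 * 3 * 2 * 2 = 960

960


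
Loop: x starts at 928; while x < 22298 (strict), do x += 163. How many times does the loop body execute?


Step 1: x goes from 928 toward 22298 by 163; the body runs while x<22298, so iterations = ceil((bound-start)/step)
Step 2: Distance=21370
Step 3: ceil(21370/163)=132

132


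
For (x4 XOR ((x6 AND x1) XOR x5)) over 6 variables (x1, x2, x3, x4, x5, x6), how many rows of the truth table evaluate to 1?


Formula: (x4 XOR ((x6 AND x1) XOR x5)) over 6 vars (64 rows)
Evaluate each row (x1, x2, x3, x4, x5, x6 as bits, MSB first):
  row 0 [000000]: (0 XOR ((0 AND 0) XOR 0)) -> 0
  row 1 [000001]: (0 XOR ((1 AND 0) XOR 0)) -> 0
  row 2 [000010]: (0 XOR ((0 AND 0) XOR 1)) -> 1
  row 3 [000011]: (0 XOR ((1 AND 0) XOR 1)) -> 1
  row 4 [000100]: (1 XOR ((0 AND 0) XOR 0)) -> 1
  (every remaining row is evaluated the same way; all 64 results are listed next)
Full result column, 8 rows per line (x1,x2,x3 fixed per line; x4,x5,x6 runs 000..111 left to right):
  rows 0-7 [x1,x2,x3=000]: 00111100  (ones: 4)
  rows 8-15 [x1,x2,x3=001]: 00111100  (ones: 4)
  rows 16-23 [x1,x2,x3=010]: 00111100  (ones: 4)
  rows 24-31 [x1,x2,x3=011]: 00111100  (ones: 4)
  rows 32-39 [x1,x2,x3=100]: 01101001  (ones: 4)
  rows 40-47 [x1,x2,x3=101]: 01101001  (ones: 4)
  rows 48-55 [x1,x2,x3=110]: 01101001  (ones: 4)
  rows 56-63 [x1,x2,x3=111]: 01101001  (ones: 4)
Count of 1-rows = 4+4+4+4+4+4+4+4 = 32

32


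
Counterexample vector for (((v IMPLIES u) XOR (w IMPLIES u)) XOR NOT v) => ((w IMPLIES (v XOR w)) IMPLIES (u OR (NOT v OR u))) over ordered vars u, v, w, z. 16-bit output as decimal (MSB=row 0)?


F1 = (((v IMPLIES u) XOR (w IMPLIES u)) XOR NOT v)
F2 = ((w IMPLIES (v XOR w)) IMPLIES (u OR (NOT v OR u)))
Counterexample to F1=>F2 is where F1=1 and F2=0.
Evaluate each row (bits = u,v,w,z, MSB first):
  row 0 [0000]: F1=1 F2=1 -> F1&~F2 -> 0
  row 1 [0001]: F1=1 F2=1 -> F1&~F2 -> 0
  row 2 [0010]: F1=0 F2=1 -> F1&~F2 -> 0
  row 3 [0011]: F1=0 F2=1 -> F1&~F2 -> 0
  row 4 [0100]: F1=1 F2=0 -> F1&~F2 -> 1
  row 5 [0101]: F1=1 F2=0 -> F1&~F2 -> 1
  row 6 [0110]: F1=0 F2=1 -> F1&~F2 -> 0
  row 7 [0111]: F1=0 F2=1 -> F1&~F2 -> 0
  row 8 [1000]: F1=1 F2=1 -> F1&~F2 -> 0
  row 9 [1001]: F1=1 F2=1 -> F1&~F2 -> 0
  row 10 [1010]: F1=1 F2=1 -> F1&~F2 -> 0
  row 11 [1011]: F1=1 F2=1 -> F1&~F2 -> 0
  row 12 [1100]: F1=0 F2=1 -> F1&~F2 -> 0
  row 13 [1101]: F1=0 F2=1 -> F1&~F2 -> 0
  row 14 [1110]: F1=0 F2=1 -> F1&~F2 -> 0
  row 15 [1111]: F1=0 F2=1 -> F1&~F2 -> 0
Full result column, 4 rows per line (u,v fixed per line; w,z runs 00..11 left to right):
  rows 0-3 [u,v=00]: 0000  = hex 0
  rows 4-7 [u,v=01]: 1100  = hex C
  rows 8-11 [u,v=10]: 0000  = hex 0
  rows 12-15 [u,v=11]: 0000  = hex 0
Counterexample vector (row 0 .. row 15) = 0000110000000000
Output column grouped in 4s = 0000 1100 0000 0000 = 0x0C00
Convert to decimal digit by digit (value = value*16 + digit):
  0 -> 0
  0*16 + 12 (C) = 12
  12*16 + 0 = 192
  192*16 + 0 = 3072
Decimal = 3072

3072


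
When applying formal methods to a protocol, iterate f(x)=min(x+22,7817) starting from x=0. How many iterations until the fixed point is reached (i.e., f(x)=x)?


Step 1: x=0, cap=7817, increment=22
Step 2: x grows by 22 each step until capped at 7817; fixed point is x=7817
Step 3: iterations = ceil(7817/22) = 356

356


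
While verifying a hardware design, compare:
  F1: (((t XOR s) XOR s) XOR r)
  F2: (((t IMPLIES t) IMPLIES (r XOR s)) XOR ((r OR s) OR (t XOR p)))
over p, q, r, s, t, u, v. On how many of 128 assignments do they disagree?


F1 = (((t XOR s) XOR s) XOR r)
F2 = (((t IMPLIES t) IMPLIES (r XOR s)) XOR ((r OR s) OR (t XOR p)))
Evaluate both on each of 128 rows (bits = p,q,r,s,t,u,v):
  row 0 [0000000]: F1=0 F2=0 -> 0
  row 1 [0000001]: F1=0 F2=0 -> 0
  row 2 [0000010]: F1=0 F2=0 -> 0
  row 3 [0000011]: F1=0 F2=0 -> 0
  row 4 [0000100]: F1=1 F2=1 -> 0
  (every remaining row is evaluated the same way; all 128 results are listed next)
Full result column, 8 rows per line (p,q,r,s fixed per line; t,u,v runs 000..111 left to right):
  rows 0-7 [p,q,r,s=0000]: 00000000  (ones: 0)
  rows 8-15 [p,q,r,s=0001]: 00001111  (ones: 4)
  rows 16-23 [p,q,r,s=0010]: 11110000  (ones: 4)
  rows 24-31 [p,q,r,s=0011]: 00001111  (ones: 4)
  rows 32-39 [p,q,r,s=0100]: 00000000  (ones: 0)
  rows 40-47 [p,q,r,s=0101]: 00001111  (ones: 4)
  rows 48-55 [p,q,r,s=0110]: 11110000  (ones: 4)
  rows 56-63 [p,q,r,s=0111]: 00001111  (ones: 4)
  rows 64-71 [p,q,r,s=1000]: 11111111  (ones: 8)
  rows 72-79 [p,q,r,s=1001]: 00001111  (ones: 4)
  rows 80-87 [p,q,r,s=1010]: 11110000  (ones: 4)
  rows 88-95 [p,q,r,s=1011]: 00001111  (ones: 4)
  rows 96-103 [p,q,r,s=1100]: 11111111  (ones: 8)
  rows 104-111 [p,q,r,s=1101]: 00001111  (ones: 4)
  rows 112-119 [p,q,r,s=1110]: 11110000  (ones: 4)
  rows 120-127 [p,q,r,s=1111]: 00001111  (ones: 4)
Disagreements = 0+4+4+4+0+4+4+4+8+4+4+4+8+4+4+4 = 64

64


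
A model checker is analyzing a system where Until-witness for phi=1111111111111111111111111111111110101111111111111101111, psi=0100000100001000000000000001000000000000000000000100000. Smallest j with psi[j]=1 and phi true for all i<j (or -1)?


(phi U psi) at 0: need smallest j with psi[j]=1 and phi[i]=1 for all i in [0,j).
Scan from step 0:
  step 0: phi=1, psi=0 -> continue
  step 1: psi=1 and phi held for [0,1) -> witness found
Witness step = 1

1


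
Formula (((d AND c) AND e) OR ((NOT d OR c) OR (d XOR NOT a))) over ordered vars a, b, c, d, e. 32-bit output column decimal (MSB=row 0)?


Formula: (((d AND c) AND e) OR ((NOT d OR c) OR (d XOR NOT a))) over a, b, c, d, e (32 rows)
Evaluate each row (bits = a,b,c,d,e, MSB first):
  row 0 [00000]: (((0 AND 0) AND 0) OR ((NOT 0 OR 0) OR (0 XOR NOT 0))) -> 1
  row 1 [00001]: (((0 AND 0) AND 1) OR ((NOT 0 OR 0) OR (0 XOR NOT 0))) -> 1
  row 2 [00010]: (((1 AND 0) AND 0) OR ((NOT 1 OR 0) OR (1 XOR NOT 0))) -> 0
  row 3 [00011]: (((1 AND 0) AND 1) OR ((NOT 1 OR 0) OR (1 XOR NOT 0))) -> 0
  row 4 [00100]: (((0 AND 1) AND 0) OR ((NOT 0 OR 1) OR (0 XOR NOT 0))) -> 1
  row 5 [00101]: (((0 AND 1) AND 1) OR ((NOT 0 OR 1) OR (0 XOR NOT 0))) -> 1
  row 6 [00110]: (((1 AND 1) AND 0) OR ((NOT 1 OR 1) OR (1 XOR NOT 0))) -> 1
  row 7 [00111]: (((1 AND 1) AND 1) OR ((NOT 1 OR 1) OR (1 XOR NOT 0))) -> 1
  row 8 [01000]: (((0 AND 0) AND 0) OR ((NOT 0 OR 0) OR (0 XOR NOT 0))) -> 1
  row 9 [01001]: (((0 AND 0) AND 1) OR ((NOT 0 OR 0) OR (0 XOR NOT 0))) -> 1
  row 10 [01010]: (((1 AND 0) AND 0) OR ((NOT 1 OR 0) OR (1 XOR NOT 0))) -> 0
  row 11 [01011]: (((1 AND 0) AND 1) OR ((NOT 1 OR 0) OR (1 XOR NOT 0))) -> 0
  row 12 [01100]: (((0 AND 1) AND 0) OR ((NOT 0 OR 1) OR (0 XOR NOT 0))) -> 1
  row 13 [01101]: (((0 AND 1) AND 1) OR ((NOT 0 OR 1) OR (0 XOR NOT 0))) -> 1
  row 14 [01110]: (((1 AND 1) AND 0) OR ((NOT 1 OR 1) OR (1 XOR NOT 0))) -> 1
  row 15 [01111]: (((1 AND 1) AND 1) OR ((NOT 1 OR 1) OR (1 XOR NOT 0))) -> 1
  row 16 [10000]: (((0 AND 0) AND 0) OR ((NOT 0 OR 0) OR (0 XOR NOT 1))) -> 1
  row 17 [10001]: (((0 AND 0) AND 1) OR ((NOT 0 OR 0) OR (0 XOR NOT 1))) -> 1
  row 18 [10010]: (((1 AND 0) AND 0) OR ((NOT 1 OR 0) OR (1 XOR NOT 1))) -> 1
  row 19 [10011]: (((1 AND 0) AND 1) OR ((NOT 1 OR 0) OR (1 XOR NOT 1))) -> 1
  row 20 [10100]: (((0 AND 1) AND 0) OR ((NOT 0 OR 1) OR (0 XOR NOT 1))) -> 1
  row 21 [10101]: (((0 AND 1) AND 1) OR ((NOT 0 OR 1) OR (0 XOR NOT 1))) -> 1
  row 22 [10110]: (((1 AND 1) AND 0) OR ((NOT 1 OR 1) OR (1 XOR NOT 1))) -> 1
  row 23 [10111]: (((1 AND 1) AND 1) OR ((NOT 1 OR 1) OR (1 XOR NOT 1))) -> 1
  row 24 [11000]: (((0 AND 0) AND 0) OR ((NOT 0 OR 0) OR (0 XOR NOT 1))) -> 1
  row 25 [11001]: (((0 AND 0) AND 1) OR ((NOT 0 OR 0) OR (0 XOR NOT 1))) -> 1
  row 26 [11010]: (((1 AND 0) AND 0) OR ((NOT 1 OR 0) OR (1 XOR NOT 1))) -> 1
  row 27 [11011]: (((1 AND 0) AND 1) OR ((NOT 1 OR 0) OR (1 XOR NOT 1))) -> 1
  row 28 [11100]: (((0 AND 1) AND 0) OR ((NOT 0 OR 1) OR (0 XOR NOT 1))) -> 1
  row 29 [11101]: (((0 AND 1) AND 1) OR ((NOT 0 OR 1) OR (0 XOR NOT 1))) -> 1
  row 30 [11110]: (((1 AND 1) AND 0) OR ((NOT 1 OR 1) OR (1 XOR NOT 1))) -> 1
  row 31 [11111]: (((1 AND 1) AND 1) OR ((NOT 1 OR 1) OR (1 XOR NOT 1))) -> 1
Full result column, 4 rows per line (a,b,c fixed per line; d,e runs 00..11 left to right):
  rows 0-3 [a,b,c=000]: 1100  = hex C
  rows 4-7 [a,b,c=001]: 1111  = hex F
  rows 8-11 [a,b,c=010]: 1100  = hex C
  rows 12-15 [a,b,c=011]: 1111  = hex F
  rows 16-19 [a,b,c=100]: 1111  = hex F
  rows 20-23 [a,b,c=101]: 1111  = hex F
  rows 24-27 [a,b,c=110]: 1111  = hex F
  rows 28-31 [a,b,c=111]: 1111  = hex F
Output column (row 0 .. row 31) = 11001111110011111111111111111111
Output column grouped in 4s = 1100 1111 1100 1111 1111 1111 1111 1111 = 0xCFCFFFFF
Convert to decimal digit by digit (value = value*16 + digit):
  C -> 12
  12*16 + 15 (F) = 207
  207*16 + 12 (C) = 3324
  3324*16 + 15 (F) = 53199
  53199*16 + 15 (F) = 851199
  851199*16 + 15 (F) = 13619199
  13619199*16 + 15 (F) = 217907199
  217907199*16 + 15 (F) = 3486515199
Decimal = 3486515199

3486515199


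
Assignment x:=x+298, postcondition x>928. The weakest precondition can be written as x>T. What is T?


Formula: wp(x:=E, P) = P[E/x] (substitute E for x in postcondition)
Step 1: Postcondition: x>928
Step 2: Substitute x+298 for x: x+298>928
Step 3: Solve for x: x > 928-298 = 630

630


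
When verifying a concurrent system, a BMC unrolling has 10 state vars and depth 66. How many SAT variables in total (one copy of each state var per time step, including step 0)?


BMC unrolls to depth k, creating one copy of each state var for steps 0..k.
Step count = 66 + 1 = 67 (steps 0 through 66)
Vars per step = 10
Total = 10 * 67 = 670

670


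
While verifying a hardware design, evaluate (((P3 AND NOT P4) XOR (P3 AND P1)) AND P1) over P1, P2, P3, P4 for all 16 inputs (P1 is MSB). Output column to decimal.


Formula: (((P3 AND NOT P4) XOR (P3 AND P1)) AND P1) over P1, P2, P3, P4 (16 rows)
Evaluate each row (bits = P1,P2,P3,P4, MSB first):
  row 0 [0000]: (((0 AND NOT 0) XOR (0 AND 0)) AND 0) -> 0
  row 1 [0001]: (((0 AND NOT 1) XOR (0 AND 0)) AND 0) -> 0
  row 2 [0010]: (((1 AND NOT 0) XOR (1 AND 0)) AND 0) -> 0
  row 3 [0011]: (((1 AND NOT 1) XOR (1 AND 0)) AND 0) -> 0
  row 4 [0100]: (((0 AND NOT 0) XOR (0 AND 0)) AND 0) -> 0
  row 5 [0101]: (((0 AND NOT 1) XOR (0 AND 0)) AND 0) -> 0
  row 6 [0110]: (((1 AND NOT 0) XOR (1 AND 0)) AND 0) -> 0
  row 7 [0111]: (((1 AND NOT 1) XOR (1 AND 0)) AND 0) -> 0
  row 8 [1000]: (((0 AND NOT 0) XOR (0 AND 1)) AND 1) -> 0
  row 9 [1001]: (((0 AND NOT 1) XOR (0 AND 1)) AND 1) -> 0
  row 10 [1010]: (((1 AND NOT 0) XOR (1 AND 1)) AND 1) -> 0
  row 11 [1011]: (((1 AND NOT 1) XOR (1 AND 1)) AND 1) -> 1
  row 12 [1100]: (((0 AND NOT 0) XOR (0 AND 1)) AND 1) -> 0
  row 13 [1101]: (((0 AND NOT 1) XOR (0 AND 1)) AND 1) -> 0
  row 14 [1110]: (((1 AND NOT 0) XOR (1 AND 1)) AND 1) -> 0
  row 15 [1111]: (((1 AND NOT 1) XOR (1 AND 1)) AND 1) -> 1
Full result column, 4 rows per line (P1,P2 fixed per line; P3,P4 runs 00..11 left to right):
  rows 0-3 [P1,P2=00]: 0000  = hex 0
  rows 4-7 [P1,P2=01]: 0000  = hex 0
  rows 8-11 [P1,P2=10]: 0001  = hex 1
  rows 12-15 [P1,P2=11]: 0001  = hex 1
Output column (row 0 .. row 15) = 0000000000010001
Output column grouped in 4s = 0000 0000 0001 0001 = 0x0011
Convert to decimal digit by digit (value = value*16 + digit):
  0 -> 0
  0*16 + 0 = 0
  0*16 + 1 = 1
  1*16 + 1 = 17
Decimal = 17

17


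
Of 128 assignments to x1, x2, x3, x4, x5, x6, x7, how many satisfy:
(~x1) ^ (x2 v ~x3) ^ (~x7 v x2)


CNF with 3 clauses over 7 vars (128 assignments).
An assignment satisfies CNF iff every clause has >=1 true literal.
Check each row (bits = x1,x2,x3,x4,x5,x6,x7; clause T/F shown):
  row 0 [0000000]: clauses=TTT -> 1
  row 1 [0000001]: clauses=TTF -> 0
  row 2 [0000010]: clauses=TTT -> 1
  row 3 [0000011]: clauses=TTF -> 0
  row 4 [0000100]: clauses=TTT -> 1
  (every remaining row is evaluated the same way; all 128 results are listed next)
Full result column, 8 rows per line (x1,x2,x3,x4 fixed per line; x5,x6,x7 runs 000..111 left to right):
  rows 0-7 [x1,x2,x3,x4=0000]: 10101010  (ones: 4)
  rows 8-15 [x1,x2,x3,x4=0001]: 10101010  (ones: 4)
  rows 16-23 [x1,x2,x3,x4=0010]: 00000000  (ones: 0)
  rows 24-31 [x1,x2,x3,x4=0011]: 00000000  (ones: 0)
  rows 32-39 [x1,x2,x3,x4=0100]: 11111111  (ones: 8)
  rows 40-47 [x1,x2,x3,x4=0101]: 11111111  (ones: 8)
  rows 48-55 [x1,x2,x3,x4=0110]: 11111111  (ones: 8)
  rows 56-63 [x1,x2,x3,x4=0111]: 11111111  (ones: 8)
  rows 64-71 [x1,x2,x3,x4=1000]: 00000000  (ones: 0)
  rows 72-79 [x1,x2,x3,x4=1001]: 00000000  (ones: 0)
  rows 80-87 [x1,x2,x3,x4=1010]: 00000000  (ones: 0)
  rows 88-95 [x1,x2,x3,x4=1011]: 00000000  (ones: 0)
  rows 96-103 [x1,x2,x3,x4=1100]: 00000000  (ones: 0)
  rows 104-111 [x1,x2,x3,x4=1101]: 00000000  (ones: 0)
  rows 112-119 [x1,x2,x3,x4=1110]: 00000000  (ones: 0)
  rows 120-127 [x1,x2,x3,x4=1111]: 00000000  (ones: 0)
Satisfying assignments = 4+4+0+0+8+8+8+8+0+0+0+0+0+0+0+0 = 40

40


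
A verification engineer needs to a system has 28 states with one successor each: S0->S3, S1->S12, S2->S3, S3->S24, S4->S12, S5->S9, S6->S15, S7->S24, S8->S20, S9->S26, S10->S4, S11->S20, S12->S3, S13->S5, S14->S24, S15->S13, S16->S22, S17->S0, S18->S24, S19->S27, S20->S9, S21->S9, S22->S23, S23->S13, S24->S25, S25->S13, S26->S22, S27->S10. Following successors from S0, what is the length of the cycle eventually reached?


Trace from S0 until a state repeats:
  S0 -> S3 -> S24 -> S25 -> S13 -> S5 -> S9 -> S26 -> S22 -> S23 -> S13
S13 first seen at step 4, revisited at step 10.
Cycle length = 10 - 4 = 6

6


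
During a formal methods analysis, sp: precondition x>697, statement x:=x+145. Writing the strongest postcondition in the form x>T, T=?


Formula: sp(P, x:=E) = exists old_x. (x = E[old_x/x]) AND P[old_x/x] (old_x is the value of x before the assignment; eliminate old_x by solving x = E[old_x/x] for old_x)
Step 1: Precondition P: x>697, i.e. old_x > 697
Step 2: Assignment gives x = old_x + 145, so old_x = x - 145
Step 3: Substitute into P: x - 145 > 697
Step 4: Simplify: x > 697+145 = 842

842


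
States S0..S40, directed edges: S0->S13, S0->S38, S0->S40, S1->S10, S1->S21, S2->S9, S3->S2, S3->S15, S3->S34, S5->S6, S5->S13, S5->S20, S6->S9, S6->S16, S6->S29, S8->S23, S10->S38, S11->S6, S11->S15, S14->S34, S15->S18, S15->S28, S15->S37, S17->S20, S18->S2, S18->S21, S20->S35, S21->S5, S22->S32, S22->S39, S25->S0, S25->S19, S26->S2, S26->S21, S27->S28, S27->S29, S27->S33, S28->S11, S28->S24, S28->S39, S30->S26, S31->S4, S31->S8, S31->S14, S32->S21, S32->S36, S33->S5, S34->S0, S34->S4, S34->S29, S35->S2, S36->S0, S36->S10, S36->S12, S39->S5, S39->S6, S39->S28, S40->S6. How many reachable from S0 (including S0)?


BFS from S0:
  layer 0: {S0}
  layer 1: {S13, S38, S40}
  layer 2: {S6}
  layer 3: {S9, S16, S29}
Reachable set: {S0, S6, S9, S13, S16, S29, S38, S40}
Count = 8

8


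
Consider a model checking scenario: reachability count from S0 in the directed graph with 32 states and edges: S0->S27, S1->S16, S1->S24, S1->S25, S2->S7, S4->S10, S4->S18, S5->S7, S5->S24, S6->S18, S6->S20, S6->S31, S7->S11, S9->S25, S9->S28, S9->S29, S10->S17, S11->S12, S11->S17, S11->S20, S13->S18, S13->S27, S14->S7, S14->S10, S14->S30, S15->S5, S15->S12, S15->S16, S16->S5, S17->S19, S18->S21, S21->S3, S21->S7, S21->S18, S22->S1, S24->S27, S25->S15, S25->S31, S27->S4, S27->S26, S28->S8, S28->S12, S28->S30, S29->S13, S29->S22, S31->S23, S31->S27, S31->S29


BFS from S0:
  layer 0: {S0}
  layer 1: {S27}
  layer 2: {S4, S26}
  layer 3: {S10, S18}
  layer 4: {S17, S21}
  layer 5: {S3, S7, S19}
  layer 6: {S11}
  layer 7: {S12, S20}
Reachable set: {S0, S3, S4, S7, S10, S11, S12, S17, S18, S19, S20, S21, S26, S27}
Count = 14

14


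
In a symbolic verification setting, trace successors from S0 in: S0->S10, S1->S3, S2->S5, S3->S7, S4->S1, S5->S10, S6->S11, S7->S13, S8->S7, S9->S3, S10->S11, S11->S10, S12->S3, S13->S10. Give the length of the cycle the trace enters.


Trace from S0 until a state repeats:
  S0 -> S10 -> S11 -> S10
S10 first seen at step 1, revisited at step 3.
Cycle length = 3 - 1 = 2

2


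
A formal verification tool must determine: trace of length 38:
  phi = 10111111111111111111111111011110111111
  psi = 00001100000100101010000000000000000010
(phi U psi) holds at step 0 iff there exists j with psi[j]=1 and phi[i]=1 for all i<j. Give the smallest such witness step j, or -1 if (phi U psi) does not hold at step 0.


(phi U psi) at 0: need smallest j with psi[j]=1 and phi[i]=1 for all i in [0,j).
Scan from step 0:
  step 0: phi=1, psi=0 -> continue
  step 1: phi=0 -> phi-prefix broken from here
  step 4: psi=1 but phi already failed -> not a witness
  step 5: psi=1 but phi already failed -> not a witness
  step 11: psi=1 but phi already failed -> not a witness
  step 14: psi=1 but phi already failed -> not a witness
  step 16: psi=1 but phi already failed -> not a witness
  step 18: psi=1 but phi already failed -> not a witness
  step 36: psi=1 but phi already failed -> not a witness
  end of trace: no witness -> -1
Witness step = -1

-1


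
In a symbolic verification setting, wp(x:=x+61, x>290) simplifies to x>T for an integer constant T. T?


Formula: wp(x:=E, P) = P[E/x] (substitute E for x in postcondition)
Step 1: Postcondition: x>290
Step 2: Substitute x+61 for x: x+61>290
Step 3: Solve for x: x > 290-61 = 229

229


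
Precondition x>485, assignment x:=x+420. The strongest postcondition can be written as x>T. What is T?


Formula: sp(P, x:=E) = exists old_x. (x = E[old_x/x]) AND P[old_x/x] (old_x is the value of x before the assignment; eliminate old_x by solving x = E[old_x/x] for old_x)
Step 1: Precondition P: x>485, i.e. old_x > 485
Step 2: Assignment gives x = old_x + 420, so old_x = x - 420
Step 3: Substitute into P: x - 420 > 485
Step 4: Simplify: x > 485+420 = 905

905


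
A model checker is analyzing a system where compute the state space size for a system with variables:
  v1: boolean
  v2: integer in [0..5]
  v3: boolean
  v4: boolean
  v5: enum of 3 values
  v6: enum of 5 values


State space = product of domain sizes of all variables.
Domain sizes:
  v1 (boolean): 2
  v2 (integer in [0..5]): 6
  v3 (boolean): 2
  v4 (boolean): 2
  v5 (enum of 3 values): 3
  v6 (enum of 5 values): 5
Product = 2 * 6 * 2 * 2 * 3 * 5 = 720

720


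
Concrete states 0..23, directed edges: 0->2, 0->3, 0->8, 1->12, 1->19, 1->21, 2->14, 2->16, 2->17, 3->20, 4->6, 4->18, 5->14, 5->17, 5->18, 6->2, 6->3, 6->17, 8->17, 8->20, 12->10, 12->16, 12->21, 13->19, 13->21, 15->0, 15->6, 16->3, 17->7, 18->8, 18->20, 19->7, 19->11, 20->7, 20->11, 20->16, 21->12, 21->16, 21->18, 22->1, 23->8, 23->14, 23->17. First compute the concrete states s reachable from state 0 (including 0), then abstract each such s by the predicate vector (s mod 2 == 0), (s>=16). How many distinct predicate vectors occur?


BFS from 0:
Concrete reachable: {0, 2, 3, 7, 8, 11, 14, 16, 17, 20}
Abstract via predicates (s mod 2 == 0), (s>=16):
  (0,0) <- {3, 7, 11}
  (0,1) <- {17}
  (1,0) <- {0, 2, 8, 14}
  (1,1) <- {16, 20}
Distinct abstract states = 4

4


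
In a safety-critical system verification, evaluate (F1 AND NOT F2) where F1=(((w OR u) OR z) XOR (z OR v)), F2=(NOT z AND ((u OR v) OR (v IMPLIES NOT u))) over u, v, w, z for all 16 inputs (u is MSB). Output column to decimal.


F1 = (((w OR u) OR z) XOR (z OR v))
F2 = (NOT z AND ((u OR v) OR (v IMPLIES NOT u)))
Counterexample to F1=>F2 is where F1=1 and F2=0.
Evaluate each row (bits = u,v,w,z, MSB first):
  row 0 [0000]: F1=0 F2=1 -> F1&~F2 -> 0
  row 1 [0001]: F1=0 F2=0 -> F1&~F2 -> 0
  row 2 [0010]: F1=1 F2=1 -> F1&~F2 -> 0
  row 3 [0011]: F1=0 F2=0 -> F1&~F2 -> 0
  row 4 [0100]: F1=1 F2=1 -> F1&~F2 -> 0
  row 5 [0101]: F1=0 F2=0 -> F1&~F2 -> 0
  row 6 [0110]: F1=0 F2=1 -> F1&~F2 -> 0
  row 7 [0111]: F1=0 F2=0 -> F1&~F2 -> 0
  row 8 [1000]: F1=1 F2=1 -> F1&~F2 -> 0
  row 9 [1001]: F1=0 F2=0 -> F1&~F2 -> 0
  row 10 [1010]: F1=1 F2=1 -> F1&~F2 -> 0
  row 11 [1011]: F1=0 F2=0 -> F1&~F2 -> 0
  row 12 [1100]: F1=0 F2=1 -> F1&~F2 -> 0
  row 13 [1101]: F1=0 F2=0 -> F1&~F2 -> 0
  row 14 [1110]: F1=0 F2=1 -> F1&~F2 -> 0
  row 15 [1111]: F1=0 F2=0 -> F1&~F2 -> 0
Full result column, 4 rows per line (u,v fixed per line; w,z runs 00..11 left to right):
  rows 0-3 [u,v=00]: 0000  = hex 0
  rows 4-7 [u,v=01]: 0000  = hex 0
  rows 8-11 [u,v=10]: 0000  = hex 0
  rows 12-15 [u,v=11]: 0000  = hex 0
Counterexample vector (row 0 .. row 15) = 0000000000000000
Output column grouped in 4s = 0000 0000 0000 0000 = 0x0000
Convert to decimal digit by digit (value = value*16 + digit):
  0 -> 0
  0*16 + 0 = 0
  0*16 + 0 = 0
  0*16 + 0 = 0
Decimal = 0

0


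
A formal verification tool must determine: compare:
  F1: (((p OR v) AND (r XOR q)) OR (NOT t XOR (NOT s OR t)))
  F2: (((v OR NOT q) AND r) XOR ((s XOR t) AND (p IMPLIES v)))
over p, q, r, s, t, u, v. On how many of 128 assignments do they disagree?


F1 = (((p OR v) AND (r XOR q)) OR (NOT t XOR (NOT s OR t)))
F2 = (((v OR NOT q) AND r) XOR ((s XOR t) AND (p IMPLIES v)))
Evaluate both on each of 128 rows (bits = p,q,r,s,t,u,v):
  row 0 [0000000]: F1=0 F2=0 -> 0
  row 1 [0000001]: F1=0 F2=0 -> 0
  row 2 [0000010]: F1=0 F2=0 -> 0
  row 3 [0000011]: F1=0 F2=0 -> 0
  row 4 [0000100]: F1=1 F2=1 -> 0
  (every remaining row is evaluated the same way; all 128 results are listed next)
Full result column, 8 rows per line (p,q,r,s fixed per line; t,u,v runs 000..111 left to right):
  rows 0-7 [p,q,r,s=0000]: 00000000  (ones: 0)
  rows 8-15 [p,q,r,s=0001]: 00001111  (ones: 4)
  rows 16-23 [p,q,r,s=0010]: 10101111  (ones: 6)
  rows 24-31 [p,q,r,s=0011]: 11110000  (ones: 4)
  rows 32-39 [p,q,r,s=0100]: 01010000  (ones: 2)
  rows 40-47 [p,q,r,s=0101]: 00001111  (ones: 4)
  rows 48-55 [p,q,r,s=0110]: 01010101  (ones: 4)
  rows 56-63 [p,q,r,s=0111]: 01011010  (ones: 4)
  rows 64-71 [p,q,r,s=1000]: 00001010  (ones: 2)
  rows 72-79 [p,q,r,s=1001]: 10101111  (ones: 6)
  rows 80-87 [p,q,r,s=1010]: 00000101  (ones: 2)
  rows 88-95 [p,q,r,s=1011]: 01010000  (ones: 2)
  rows 96-103 [p,q,r,s=1100]: 11111010  (ones: 6)
  rows 104-111 [p,q,r,s=1101]: 10101111  (ones: 6)
  rows 112-119 [p,q,r,s=1110]: 01011111  (ones: 6)
  rows 120-127 [p,q,r,s=1111]: 11111010  (ones: 6)
Disagreements = 0+4+6+4+2+4+4+4+2+6+2+2+6+6+6+6 = 64

64


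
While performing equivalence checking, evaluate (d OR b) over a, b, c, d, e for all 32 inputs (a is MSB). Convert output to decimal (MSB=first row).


Formula: (d OR b) over a, b, c, d, e (32 rows)
Evaluate each row (bits = a,b,c,d,e, MSB first):
  row 0 [00000]: (0 OR 0) -> 0
  row 1 [00001]: (0 OR 0) -> 0
  row 2 [00010]: (1 OR 0) -> 1
  row 3 [00011]: (1 OR 0) -> 1
  row 4 [00100]: (0 OR 0) -> 0
  row 5 [00101]: (0 OR 0) -> 0
  row 6 [00110]: (1 OR 0) -> 1
  row 7 [00111]: (1 OR 0) -> 1
  row 8 [01000]: (0 OR 1) -> 1
  row 9 [01001]: (0 OR 1) -> 1
  row 10 [01010]: (1 OR 1) -> 1
  row 11 [01011]: (1 OR 1) -> 1
  row 12 [01100]: (0 OR 1) -> 1
  row 13 [01101]: (0 OR 1) -> 1
  row 14 [01110]: (1 OR 1) -> 1
  row 15 [01111]: (1 OR 1) -> 1
  row 16 [10000]: (0 OR 0) -> 0
  row 17 [10001]: (0 OR 0) -> 0
  row 18 [10010]: (1 OR 0) -> 1
  row 19 [10011]: (1 OR 0) -> 1
  row 20 [10100]: (0 OR 0) -> 0
  row 21 [10101]: (0 OR 0) -> 0
  row 22 [10110]: (1 OR 0) -> 1
  row 23 [10111]: (1 OR 0) -> 1
  row 24 [11000]: (0 OR 1) -> 1
  row 25 [11001]: (0 OR 1) -> 1
  row 26 [11010]: (1 OR 1) -> 1
  row 27 [11011]: (1 OR 1) -> 1
  row 28 [11100]: (0 OR 1) -> 1
  row 29 [11101]: (0 OR 1) -> 1
  row 30 [11110]: (1 OR 1) -> 1
  row 31 [11111]: (1 OR 1) -> 1
Full result column, 4 rows per line (a,b,c fixed per line; d,e runs 00..11 left to right):
  rows 0-3 [a,b,c=000]: 0011  = hex 3
  rows 4-7 [a,b,c=001]: 0011  = hex 3
  rows 8-11 [a,b,c=010]: 1111  = hex F
  rows 12-15 [a,b,c=011]: 1111  = hex F
  rows 16-19 [a,b,c=100]: 0011  = hex 3
  rows 20-23 [a,b,c=101]: 0011  = hex 3
  rows 24-27 [a,b,c=110]: 1111  = hex F
  rows 28-31 [a,b,c=111]: 1111  = hex F
Output column (row 0 .. row 31) = 00110011111111110011001111111111
Output column grouped in 4s = 0011 0011 1111 1111 0011 0011 1111 1111 = 0x33FF33FF
Convert to decimal digit by digit (value = value*16 + digit):
  3 -> 3
  3*16 + 3 = 51
  51*16 + 15 (F) = 831
  831*16 + 15 (F) = 13311
  13311*16 + 3 = 212979
  212979*16 + 3 = 3407667
  3407667*16 + 15 (F) = 54522687
  54522687*16 + 15 (F) = 872363007
Decimal = 872363007

872363007


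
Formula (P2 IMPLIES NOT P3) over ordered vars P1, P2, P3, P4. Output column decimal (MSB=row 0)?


Formula: (P2 IMPLIES NOT P3) over P1, P2, P3, P4 (16 rows)
Evaluate each row (bits = P1,P2,P3,P4, MSB first):
  row 0 [0000]: (0 IMPLIES NOT 0) -> 1
  row 1 [0001]: (0 IMPLIES NOT 0) -> 1
  row 2 [0010]: (0 IMPLIES NOT 1) -> 1
  row 3 [0011]: (0 IMPLIES NOT 1) -> 1
  row 4 [0100]: (1 IMPLIES NOT 0) -> 1
  row 5 [0101]: (1 IMPLIES NOT 0) -> 1
  row 6 [0110]: (1 IMPLIES NOT 1) -> 0
  row 7 [0111]: (1 IMPLIES NOT 1) -> 0
  row 8 [1000]: (0 IMPLIES NOT 0) -> 1
  row 9 [1001]: (0 IMPLIES NOT 0) -> 1
  row 10 [1010]: (0 IMPLIES NOT 1) -> 1
  row 11 [1011]: (0 IMPLIES NOT 1) -> 1
  row 12 [1100]: (1 IMPLIES NOT 0) -> 1
  row 13 [1101]: (1 IMPLIES NOT 0) -> 1
  row 14 [1110]: (1 IMPLIES NOT 1) -> 0
  row 15 [1111]: (1 IMPLIES NOT 1) -> 0
Full result column, 4 rows per line (P1,P2 fixed per line; P3,P4 runs 00..11 left to right):
  rows 0-3 [P1,P2=00]: 1111  = hex F
  rows 4-7 [P1,P2=01]: 1100  = hex C
  rows 8-11 [P1,P2=10]: 1111  = hex F
  rows 12-15 [P1,P2=11]: 1100  = hex C
Output column (row 0 .. row 15) = 1111110011111100
Output column grouped in 4s = 1111 1100 1111 1100 = 0xFCFC
Convert to decimal digit by digit (value = value*16 + digit):
  F -> 15
  15*16 + 12 (C) = 252
  252*16 + 15 (F) = 4047
  4047*16 + 12 (C) = 64764
Decimal = 64764

64764
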